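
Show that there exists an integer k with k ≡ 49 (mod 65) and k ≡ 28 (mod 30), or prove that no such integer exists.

Both moduli are multiples of 5 = gcd(65, 30), so any solution would satisfy k ≡ 49 and k ≡ 28 modulo 5 simultaneously.
But 49 mod 5 = 4 while 28 mod 5 = 3, a contradiction.
Therefore no such k exists.

No such integer exists.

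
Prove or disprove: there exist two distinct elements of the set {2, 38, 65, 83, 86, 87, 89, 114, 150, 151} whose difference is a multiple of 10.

Reduce each element modulo 10: 2↦2, 38↦8, 65↦5, 83↦3, 86↦6, 87↦7, 89↦9, 114↦4, 150↦0, 151↦1.
These 10 residues are pairwise different, hence no difference of two elements is divisible by 10.

There is no such pair.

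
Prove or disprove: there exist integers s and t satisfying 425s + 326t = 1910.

s = 16, t = -15

425 and 326 are coprime, so 425s + 326t ranges over all of ℤ.
Dividing repeatedly: 425 = 1·326 + 99, 326 = 3·99 + 29, 99 = 3·29 + 12, 29 = 2·12 + 5, 12 = 2·5 + 2, 5 = 2·2 + 1, 2 = 2·1 + 0.
Unwinding: 1 = 5 − 2·2 = 5 − 2·(12 − 2·5) = −2·12 + 5·5 = −2·12 + 5·(29 − 2·12) = 5·29 − 12·12 = 5·29 − 12·(99 − 3·29) = −12·99 + 41·29 = −12·99 + 41·(326 − 3·99) = 41·326 − 135·99 = 41·326 − 135·(425 − 1·326) = −135·425 + 176·326, i.e. 425·(-135) + 326·176 = 1.
Times 1910: 425·(-257850) + 326·336160 = 1910, so (-257850, 336160) solves it.
Shifting by a multiple of (326, −425) keeps it a solution: s = -257850 + 791·326 = 16, t = 336160 − 791·425 = -15.
Check: 425·16 + 326·(-15) = 6800 − 4890 = 1910. ✓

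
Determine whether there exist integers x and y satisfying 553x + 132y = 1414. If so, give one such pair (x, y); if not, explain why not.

x = 46, y = -182

553 and 132 are coprime, so 553x + 132y ranges over all of ℤ.
Dividing repeatedly: 553 = 4·132 + 25, 132 = 5·25 + 7, 25 = 3·7 + 4, 7 = 1·4 + 3, 4 = 1·3 + 1, 3 = 3·1 + 0.
Back-substituting, 1 = 4 − 1·3 = 4 − (7 − 1·4) = −7 + 2·4 = −7 + 2·(25 − 3·7) = 2·25 − 7·7 = 2·25 − 7·(132 − 5·25) = −7·132 + 37·25 = −7·132 + 37·(553 − 4·132) = 37·553 − 155·132; that is, 553·37 + 132·(-155) = 1.
Multiplying through by 1414: x = 37·1414 = 52318, y = (-155)·1414 = -219170 is a solution.
The general solution is x = 52318 + 132k, y = -219170 − 553k; taking k = -396 gives the smaller pair x = 46, y = -182.
Check: 553·46 + 132·(-182) = 25438 − 24024 = 1414. ✓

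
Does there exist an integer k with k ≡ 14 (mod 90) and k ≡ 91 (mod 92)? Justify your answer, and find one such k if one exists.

gcd(90, 92) = 2. If k ≡ 14 (mod 90) and k ≡ 91 (mod 92), then k ≡ 14 (mod 2) and k ≡ 91 (mod 2).
However 14 ≡ 0 and 91 ≡ 1 (mod 2), and 0 ≠ 1.
Hence the system has no solution.

There is no such integer.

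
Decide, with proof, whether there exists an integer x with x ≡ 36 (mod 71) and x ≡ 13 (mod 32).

The moduli 71 and 32 are coprime, so by the Chinese Remainder Theorem a unique solution modulo 2272 exists.
Any solution of the first congruence is x = 36 + 71t; substituting into the second, 71t ≡ 13 − 36 ≡ 9 (mod 32).
71 ≡ 7 (mod 32), so this reads 7t ≡ 9 (mod 32). Invert 7 mod 32 by the Euclidean algorithm: 32 = 4·7 + 4, 7 = 1·4 + 3, 4 = 1·3 + 1, 3 = 3·1 + 0; back-substituting, 1 = 4 − 1·3 = 4 − (7 − 1·4) = −7 + 2·4 = −7 + 2·(32 − 4·7) = 2·32 − 9·7. Hence 7·(-9) ≡ 1, so 7⁻¹ ≡ -9 ≡ 23 (mod 32).
Therefore t ≡ 23·9 = 207 ≡ 15 (mod 32).
With t = 15: x = 36 + 71·15 = 1101.
Indeed 1101 ≡ 36 (mod 71) and 1101 ≡ 13 (mod 32).

x = 1101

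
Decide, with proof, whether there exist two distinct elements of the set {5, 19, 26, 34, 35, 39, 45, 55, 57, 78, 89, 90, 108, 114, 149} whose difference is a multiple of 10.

Yes: 5 and 35.

5 mod 10 = 5 and 35 mod 10 = 5, so 35 − 5 = 30 = 3·10.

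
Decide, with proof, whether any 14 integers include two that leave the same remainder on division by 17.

Take the 14 consecutive integers 10, 11, …, 23: their residues mod 17 are all distinct because 14 ≤ 17.
So no two of them leave the same remainder on division by 17; the claim fails for this set.

No; for instance {10, 11, 12, 13, 14, 15, 16, 17, 18, 19, 20, 21, 22, 23} is a counterexample.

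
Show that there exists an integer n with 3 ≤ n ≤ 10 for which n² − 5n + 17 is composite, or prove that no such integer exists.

The values for n = 3, 4, …, 10 are 11, 13, 17, 23, 31, 41, 53, 67, and each of these is prime.
So no value in the range makes the expression composite.

There is no such integer n in that range.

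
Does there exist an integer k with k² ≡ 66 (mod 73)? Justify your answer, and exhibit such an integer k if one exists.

No, no such integer exists.

73 is prime, so by Euler's criterion 66 is a square mod 73 iff 66^((73−1)/2) = 66^36 ≡ 1 (mod 73).
Squaring successively (mod 73): 66^2 = 4356 ≡ 49; 66^4 ≡ 49² = 2401 ≡ 65; 66^8 ≡ 65² = 4225 ≡ 64; 66^16 ≡ 64² = 4096 ≡ 8; 66^32 ≡ 8² = 64 ≡ 64.
Since 36 = 32 + 4, 66^36 ≡ 64 · 65; multiplying out mod 73: 64·65 = 4160 ≡ 72. Thus 66^36 ≡ 72 ≡ −1 (mod 73).
By Euler's criterion 66 is a quadratic non-residue mod 73: no k satisfies k² ≡ 66 (mod 73).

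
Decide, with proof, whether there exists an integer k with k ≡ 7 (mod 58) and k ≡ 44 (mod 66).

No, no such integer exists.

gcd(58, 66) = 2. If k ≡ 7 (mod 58) and k ≡ 44 (mod 66), then k ≡ 7 (mod 2) and k ≡ 44 (mod 2).
But 7 mod 2 = 1 while 44 mod 2 = 0, a contradiction.
Hence the system has no solution.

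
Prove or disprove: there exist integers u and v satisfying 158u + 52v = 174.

u = 9, v = -24

Since gcd(158, 52) = 2 and 174 = 2·87, Bézout's identity guarantees a solution.
Dividing through by 2 reduces the equation to 79u + 26v = 87.
Dividing repeatedly: 79 = 3·26 + 1, 26 = 26·1 + 0.
Back-substituting, 1 = 79 − 3·26; that is, 79·1 + 26·(-3) = 1.
Scaling by 87 gives the particular solution (u, v) = (87, -261).
Shifting by a multiple of (26, −79) keeps it a solution: u = 87 − 3·26 = 9, v = -261 + 3·79 = -24.
Check: 158·9 + 52·(-24) = 1422 − 1248 = 174. ✓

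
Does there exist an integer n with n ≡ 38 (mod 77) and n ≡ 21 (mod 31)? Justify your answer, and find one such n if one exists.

n = 269

The moduli 77 and 31 are coprime, so by the Chinese Remainder Theorem a unique solution modulo 2387 exists.
Any solution of the first congruence is n = 38 + 77t; substituting into the second, 77t ≡ 21 − 38 ≡ 14 (mod 31).
77 ≡ 15 (mod 31), so this reads 15t ≡ 14 (mod 31). Invert 15 mod 31 by the Euclidean algorithm: 31 = 2·15 + 1, 15 = 15·1 + 0; back-substituting, 1 = 31 − 2·15. Hence 15·(-2) ≡ 1, so 15⁻¹ ≡ -2 ≡ 29 (mod 31).
Multiplying by 29: t ≡ 29·14 = 406 ≡ 3 (mod 31).
Taking t = 3 gives n = 38 + 77·3 = 269.
Verify: 269 = 3·77 + 38 and 269 = 8·31 + 21. ✓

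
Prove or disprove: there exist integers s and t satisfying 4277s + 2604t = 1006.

Both 4277 and 2604 are divisible by gcd(4277, 2604) = 7, hence so is any combination 4277s + 2604t.
But 1006 = 7·143 + 5, so 7 ∤ 1006.
Hence no integers s, t satisfy the equation.

There are no such integers.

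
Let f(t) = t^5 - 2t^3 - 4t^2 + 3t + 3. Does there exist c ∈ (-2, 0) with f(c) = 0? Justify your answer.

Yes, such a c exists.

f(-2) = -35 and f(0) = 3, which have opposite signs.
f is continuous everywhere (it is a polynomial), in particular on [-2, 0].
By the Intermediate Value Theorem f must vanish at some point of (-2, 0).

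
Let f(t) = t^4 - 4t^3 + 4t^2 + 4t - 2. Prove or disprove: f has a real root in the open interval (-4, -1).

No.

f(-4) = 558 and f(-1) = 3, both positive, so a sign-change argument is unavailable; we show f keeps this sign on the whole interval.
Shift to the endpoint -1: with t = -1 − u (0 < u < 3), one computes f(-1 − u) = u^4 + 8u^3 + 22u^2 + 20u + 3.
The nonzero coefficients here are all positive, so for u > 0 every term is positive (or zero), and the constant term 3 is strictly positive.
So f is strictly positive on (-4, -1); no root exists in the interval.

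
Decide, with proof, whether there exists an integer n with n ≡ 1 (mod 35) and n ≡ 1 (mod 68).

gcd(35, 68) = 1, so the Chinese Remainder Theorem guarantees exactly one residue class mod 2380 satisfying both.
Write n = 1 + 35t and require 1 + 35t ≡ 1 (mod 68), i.e. 35t ≡ 0 (mod 68).
t = 0 satisfies this.
With t = 0: n = 1 + 35·0 = 1.
Verify: 1 = 0·35 + 1 and 1 = 0·68 + 1. ✓

n = 1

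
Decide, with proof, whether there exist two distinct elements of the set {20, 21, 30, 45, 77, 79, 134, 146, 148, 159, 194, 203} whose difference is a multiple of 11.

79 and 134 are such a pair.

Both 79 and 134 leave remainder 2 on division by 11; their difference 55 = 5·11 is a multiple of 11.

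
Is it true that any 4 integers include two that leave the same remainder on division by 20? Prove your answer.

Take the 4 consecutive integers 60, 61, 62, 63: their residues mod 20 are all distinct because 4 ≤ 20.
So no two of them leave the same remainder on division by 20; the claim fails for this set.

No, the set {60, 61, 62, 63} is a counterexample.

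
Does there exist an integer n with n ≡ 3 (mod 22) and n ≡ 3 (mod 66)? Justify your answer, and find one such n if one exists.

Here gcd(22, 66) = 22, and both 3 and 3 leave remainder 3 mod 22, so the system is consistent.
The smallest candidate n = 3 works directly: 3 ≡ 3 (mod 66).
Indeed 3 ≡ 3 (mod 22) and 3 ≡ 3 (mod 66).

n = 3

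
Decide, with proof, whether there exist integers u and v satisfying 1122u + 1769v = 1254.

1122 and 1769 are coprime, so 1122u + 1769v ranges over all of ℤ.
Euclidean algorithm: 1769 = 1·1122 + 647, 1122 = 1·647 + 475, 647 = 1·475 + 172, 475 = 2·172 + 131, 172 = 1·131 + 41, 131 = 3·41 + 8, 41 = 5·8 + 1, 8 = 8·1 + 0.
Unwinding: 1 = 41 − 5·8 = 41 − 5·(131 − 3·41) = −5·131 + 16·41 = −5·131 + 16·(172 − 1·131) = 16·172 − 21·131 = 16·172 − 21·(475 − 2·172) = −21·475 + 58·172 = −21·475 + 58·(647 − 1·475) = 58·647 − 79·475 = 58·647 − 79·(1122 − 1·647) = −79·1122 + 137·647 = −79·1122 + 137·(1769 − 1·1122) = 137·1769 − 216·1122, i.e. 1122·(-216) + 1769·137 = 1.
Scaling by 1254 gives the particular solution (u, v) = (-270864, 171798).
The general solution is u = -270864 + 1769k, v = 171798 − 1122k; taking k = 154 gives the smaller pair u = 1562, v = -990.
Indeed 1122·1562 + 1769·(-990) = 1752564 − 1751310 = 1254.

u = 1562, v = -990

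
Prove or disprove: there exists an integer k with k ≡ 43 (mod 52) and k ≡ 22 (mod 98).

There is no such integer.

gcd(52, 98) = 2. If k ≡ 43 (mod 52) and k ≡ 22 (mod 98), then k ≡ 43 (mod 2) and k ≡ 22 (mod 2).
These are incompatible: 43 − 22 = 21 is not divisible by 2.
So no integer satisfies both congruences.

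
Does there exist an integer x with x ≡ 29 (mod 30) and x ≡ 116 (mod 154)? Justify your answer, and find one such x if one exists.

Both moduli are multiples of 2 = gcd(30, 154), so any solution would satisfy x ≡ 29 and x ≡ 116 modulo 2 simultaneously.
These are incompatible: 29 − 116 = -87 is not divisible by 2.
Hence the system has no solution.

No such integer exists.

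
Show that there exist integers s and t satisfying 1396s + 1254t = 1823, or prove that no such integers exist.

There are no such integers.

Both 1396 and 1254 are divisible by gcd(1396, 1254) = 2, hence so is any combination 1396s + 1254t.
But 1823 = 2·911 + 1, so 2 ∤ 1823.
So the equation is unsolvable over ℤ.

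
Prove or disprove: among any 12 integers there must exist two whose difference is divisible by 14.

Try 12 consecutive integers, 5, 6, …, 16. Their remainders mod 14 are 5, 6, 7, 8, 9, 10, 11, 12, 13, 0, 1, 2 — pairwise different, as any 12 ≤ 14 consecutive integers have distinct residues.
Any two of them differ by at most 11 < 14 and by at least 1, so no difference is a multiple of 14.

No, the set {5, 6, 7, 8, 9, 10, 11, 12, 13, 14, 15, 16} is a counterexample.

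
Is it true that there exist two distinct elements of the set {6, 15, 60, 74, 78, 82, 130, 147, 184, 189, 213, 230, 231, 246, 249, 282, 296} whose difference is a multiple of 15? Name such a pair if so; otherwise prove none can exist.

6 and 231 are such a pair.

6 mod 15 = 6 and 231 mod 15 = 6, so 231 − 6 = 225 = 15·15.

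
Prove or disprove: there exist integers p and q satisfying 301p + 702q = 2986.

301 and 702 are coprime, so 301p + 702q ranges over all of ℤ.
Run the Euclidean algorithm on 702 and 301: 702 = 2·301 + 100, 301 = 3·100 + 1, 100 = 100·1 + 0.
Back-substituting, 1 = 301 − 3·100 = 301 − 3·(702 − 2·301) = −3·702 + 7·301; that is, 301·7 + 702·(-3) = 1.
Times 2986: 301·20902 + 702·(-8958) = 2986, so (20902, -8958) solves it.
The general solution is p = 20902 + 702k, q = -8958 − 301k; taking k = -29 gives the smaller pair p = 544, q = -229.
Check: 301·544 + 702·(-229) = 163744 − 160758 = 2986. ✓

p = 544, q = -229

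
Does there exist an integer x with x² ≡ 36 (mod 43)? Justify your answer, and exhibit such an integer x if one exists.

Take x = 6. Then 6² = 36, and since 0 ≤ 36 < 43 this is already reduced: 6² ≡ 36 (mod 43).

x = 6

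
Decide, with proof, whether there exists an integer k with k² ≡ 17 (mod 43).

k = 24

Take k = 24. Then 24² = 576 = 13·43 + 17, so 24² ≡ 17 (mod 43).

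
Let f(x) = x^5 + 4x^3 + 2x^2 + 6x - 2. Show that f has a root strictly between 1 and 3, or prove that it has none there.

No.

The endpoint values f(1) = 11 and f(3) = 385 are both positive. Claim: f(x) > 0 for every x in (1, 3).
Shift to the endpoint 1: with x = 1 + u (0 < u < 2), one computes f(1 + u) = u^5 + 5u^4 + 14u^3 + 24u^2 + 27u + 11.
The nonzero coefficients here are all positive, so for u > 0 every term is positive (or zero), and the constant term 11 is strictly positive.
So f is strictly positive on (1, 3); no root exists in the interval.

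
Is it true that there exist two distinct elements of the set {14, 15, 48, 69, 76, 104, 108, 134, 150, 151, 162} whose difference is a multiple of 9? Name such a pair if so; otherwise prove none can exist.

Reduce each element mod 9: 14↦5, 15↦6, 48↦3, 69↦6, 76↦4, 104↦5, 108↦0, 134↦8, 150↦6, 151↦7, 162↦0. The residue 5 repeats (at 14 and 104), and 104 − 14 = 90 = 10·9.

The pair (14, 104) works.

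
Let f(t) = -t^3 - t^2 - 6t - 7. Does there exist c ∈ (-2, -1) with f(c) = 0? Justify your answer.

f(-2) = 9 and f(-1) = -1, which have opposite signs.
As a polynomial, f is continuous on every closed interval.
The Intermediate Value Theorem then guarantees some c ∈ (-2, -1) with f(c) = 0.

Yes, such a c exists.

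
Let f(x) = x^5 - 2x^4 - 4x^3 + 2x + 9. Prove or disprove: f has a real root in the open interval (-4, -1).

Yes, f has a root in the interval.

f(-4) = -1279 and f(-1) = 8, which have opposite signs.
f is continuous everywhere (it is a polynomial), in particular on [-4, -1].
By the Intermediate Value Theorem f must vanish at some point of (-4, -1).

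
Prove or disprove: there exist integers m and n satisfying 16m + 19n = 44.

16 and 19 are coprime, so 16m + 19n ranges over all of ℤ.
Run the Euclidean algorithm on 19 and 16: 19 = 1·16 + 3, 16 = 5·3 + 1, 3 = 3·1 + 0.
Back-substituting, 1 = 16 − 5·3 = 16 − 5·(19 − 1·16) = −5·19 + 6·16; that is, 16·6 + 19·(-5) = 1.
Times 44: 16·264 + 19·(-220) = 44, so (264, -220) solves it.
The general solution is m = 264 + 19k, n = -220 − 16k; taking k = -13 gives the smaller pair m = 17, n = -12.
Check: 16·17 + 19·(-12) = 272 − 228 = 44. ✓

m = 17, n = -12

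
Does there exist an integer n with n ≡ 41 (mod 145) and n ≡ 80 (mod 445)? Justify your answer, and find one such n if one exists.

No such integer exists.

gcd(145, 445) = 5. If n ≡ 41 (mod 145) and n ≡ 80 (mod 445), then n ≡ 41 (mod 5) and n ≡ 80 (mod 5).
But 41 mod 5 = 1 while 80 mod 5 = 0, a contradiction.
So no integer satisfies both congruences.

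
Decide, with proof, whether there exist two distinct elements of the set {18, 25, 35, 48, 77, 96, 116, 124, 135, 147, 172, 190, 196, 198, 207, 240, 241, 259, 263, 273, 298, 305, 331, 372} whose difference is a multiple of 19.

Yes: 25 and 196.

Reduce each element mod 19: 18↦18, 25↦6, 35↦16, 48↦10, 77↦1, 96↦1, 116↦2, 124↦10, 135↦2, 147↦14, 172↦1, 190↦0, 196↦6, 198↦8, 207↦17, 240↦12, 241↦13, 259↦12, 263↦16, 273↦7, 298↦13, 305↦1, 331↦8, 372↦11. The residue 6 repeats (at 25 and 196), and 196 − 25 = 171 = 9·19.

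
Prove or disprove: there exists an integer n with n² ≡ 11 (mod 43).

Take n = 21. Then 21² = 441 = 10·43 + 11, so 21² ≡ 11 (mod 43).

n = 21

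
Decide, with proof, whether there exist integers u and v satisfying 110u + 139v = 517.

u = 102, v = -77

110 and 139 are coprime, so 110u + 139v ranges over all of ℤ.
Dividing repeatedly: 139 = 1·110 + 29, 110 = 3·29 + 23, 29 = 1·23 + 6, 23 = 3·6 + 5, 6 = 1·5 + 1, 5 = 5·1 + 0.
Unwinding: 1 = 6 − 1·5 = 6 − (23 − 3·6) = −23 + 4·6 = −23 + 4·(29 − 1·23) = 4·29 − 5·23 = 4·29 − 5·(110 − 3·29) = −5·110 + 19·29 = −5·110 + 19·(139 − 1·110) = 19·139 − 24·110, i.e. 110·(-24) + 139·19 = 1.
Times 517: 110·(-12408) + 139·9823 = 517, so (-12408, 9823) solves it.
Adding 90·139 to u and subtracting 90·110 from v gives the tidier solution (102, -77).
Indeed 110·102 + 139·(-77) = 11220 − 10703 = 517.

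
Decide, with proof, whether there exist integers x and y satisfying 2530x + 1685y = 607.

No, no such integers exist.

gcd(2530, 1685) = 5, so every integer of the form 2530x + 1685y is a multiple of 5.
However 607 leaves remainder 2 on division by 5.
Hence no integers x, y satisfy the equation.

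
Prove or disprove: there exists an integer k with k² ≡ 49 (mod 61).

Take k = 7. Then 7² = 49, and since 0 ≤ 49 < 61 this is already reduced: 7² ≡ 49 (mod 61).

k = 7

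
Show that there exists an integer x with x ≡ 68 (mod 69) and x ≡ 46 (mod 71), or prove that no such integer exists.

x = 827

The moduli 69 and 71 are coprime, so by the Chinese Remainder Theorem a unique solution modulo 4899 exists.
Any solution of the first congruence is x = 68 + 69t; substituting into the second, 69t ≡ 46 − 68 ≡ 49 (mod 71).
Invert 69 mod 71 by the Euclidean algorithm: 71 = 1·69 + 2, 69 = 34·2 + 1, 2 = 2·1 + 0; back-substituting, 1 = 69 − 34·2 = 69 − 34·(71 − 1·69) = −34·71 + 35·69. Hence 69·35 ≡ 1, so 69⁻¹ ≡ 35 (mod 71).
Multiplying by 35: t ≡ 35·49 = 1715 ≡ 11 (mod 71).
Taking t = 11 gives x = 68 + 69·11 = 827.
Verify: 827 = 11·69 + 68 and 827 = 11·71 + 46. ✓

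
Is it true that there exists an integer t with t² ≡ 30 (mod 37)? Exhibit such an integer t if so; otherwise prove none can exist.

t = 20

Take t = 20. Then 20² = 400 = 10·37 + 30, so 20² ≡ 30 (mod 37).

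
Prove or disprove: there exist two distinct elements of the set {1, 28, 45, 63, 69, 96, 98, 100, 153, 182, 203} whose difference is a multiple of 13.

Reduce each element modulo 13: 1↦1, 28↦2, 45↦6, 63↦11, 69↦4, 96↦5, 98↦7, 100↦9, 153↦10, 182↦0, 203↦8.
These 11 residues are pairwise different, hence no difference of two elements is divisible by 13.

No such pair exists.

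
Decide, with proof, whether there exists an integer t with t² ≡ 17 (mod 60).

There is no such integer.

Reduce modulo 3, which divides 60: we would need t² ≡ 2 (mod 3).
Since (3 − t)² ≡ t² (mod 3), it suffices to square t = 0, 1, …, 1: the residues are 0, 1.
The set of squares mod 3 is therefore {0, 1}, which does not contain 2.
Hence no integer t has t² ≡ 17 (mod 60).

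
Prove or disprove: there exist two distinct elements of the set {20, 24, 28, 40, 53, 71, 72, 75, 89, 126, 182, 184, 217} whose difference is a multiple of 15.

No such pair exists.

Two integers differ by a multiple of 15 exactly when they have the same residue mod 15. The residues are 20↦5, 24↦9, 28↦13, 40↦10, 53↦8, 71↦11, 72↦12, 75↦0, 89↦14, 126↦6, 182↦2, 184↦4, 217↦7.
No residue repeats among the 13 elements, so no pair has difference ≡ 0 (mod 15).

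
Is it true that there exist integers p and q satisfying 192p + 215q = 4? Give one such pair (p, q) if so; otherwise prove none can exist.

192 and 215 are coprime, so 192p + 215q ranges over all of ℤ.
Run the Euclidean algorithm on 215 and 192: 215 = 1·192 + 23, 192 = 8·23 + 8, 23 = 2·8 + 7, 8 = 1·7 + 1, 7 = 7·1 + 0.
Back-substituting, 1 = 8 − 1·7 = 8 − (23 − 2·8) = −23 + 3·8 = −23 + 3·(192 − 8·23) = 3·192 − 25·23 = 3·192 − 25·(215 − 1·192) = −25·215 + 28·192; that is, 192·28 + 215·(-25) = 1.
Scaling by 4 gives the particular solution (p, q) = (112, -100).
Check: 192·112 + 215·(-100) = 21504 − 21500 = 4. ✓

p = 112, q = -100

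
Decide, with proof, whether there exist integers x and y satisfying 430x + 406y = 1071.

Both 430 and 406 are divisible by gcd(430, 406) = 2, hence so is any combination 430x + 406y.
But 1071 is not a multiple of 2 (it leaves remainder 1).
Therefore 430x + 406y = 1071 has no solution in integers.

There are no such integers.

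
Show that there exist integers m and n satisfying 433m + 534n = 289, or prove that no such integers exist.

m = 13, n = -10

Since gcd(433, 534) = 1, every integer is an integer combination of 433 and 534.
Dividing repeatedly: 534 = 1·433 + 101, 433 = 4·101 + 29, 101 = 3·29 + 14, 29 = 2·14 + 1, 14 = 14·1 + 0.
Unwinding: 1 = 29 − 2·14 = 29 − 2·(101 − 3·29) = −2·101 + 7·29 = −2·101 + 7·(433 − 4·101) = 7·433 − 30·101 = 7·433 − 30·(534 − 1·433) = −30·534 + 37·433, i.e. 433·37 + 534·(-30) = 1.
Multiplying through by 289: m = 37·289 = 10693, n = (-30)·289 = -8670 is a solution.
Subtracting 20·534 from m and adding 20·433 to n gives the tidier solution (13, -10).
Check: 433·13 + 534·(-10) = 5629 − 5340 = 289. ✓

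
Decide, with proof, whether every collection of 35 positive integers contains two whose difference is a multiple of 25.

Partition the integers by their residue mod 25; there are 25 classes.
With 35 integers and only 25 classes, the pigeonhole principle forces two of them, say a and b, into the same class.
Then a ≡ b (mod 25), i.e. 25 ∣ (a − b).

Yes.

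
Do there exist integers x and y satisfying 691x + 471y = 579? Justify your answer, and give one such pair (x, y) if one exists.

x = 69, y = -100

691 and 471 are coprime, so 691x + 471y ranges over all of ℤ.
Euclidean algorithm: 691 = 1·471 + 220, 471 = 2·220 + 31, 220 = 7·31 + 3, 31 = 10·3 + 1, 3 = 3·1 + 0.
Back-substituting, 1 = 31 − 10·3 = 31 − 10·(220 − 7·31) = −10·220 + 71·31 = −10·220 + 71·(471 − 2·220) = 71·471 − 152·220 = 71·471 − 152·(691 − 1·471) = −152·691 + 223·471; that is, 691·(-152) + 471·223 = 1.
Scaling by 579 gives the particular solution (x, y) = (-88008, 129117).
The general solution is x = -88008 + 471k, y = 129117 − 691k; taking k = 187 gives the smaller pair x = 69, y = -100.
Indeed 691·69 + 471·(-100) = 47679 − 47100 = 579.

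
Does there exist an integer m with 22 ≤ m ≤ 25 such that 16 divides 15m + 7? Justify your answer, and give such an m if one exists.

m = 23

m = 23 works, since 15·23 + 7 = 352 = 22·16.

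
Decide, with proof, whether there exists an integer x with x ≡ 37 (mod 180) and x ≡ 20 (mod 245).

No, no such integer exists.

Reduce both congruences modulo 5, which divides 180 and 245: they say x ≡ 37 (mod 5) and x ≡ 20 (mod 5).
But 37 mod 5 = 2 while 20 mod 5 = 0, a contradiction.
Therefore no such x exists.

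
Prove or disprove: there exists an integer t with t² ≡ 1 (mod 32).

t = 17

t = 17 works: 17² = 289, and 289 − 1 = 288 = 9·32.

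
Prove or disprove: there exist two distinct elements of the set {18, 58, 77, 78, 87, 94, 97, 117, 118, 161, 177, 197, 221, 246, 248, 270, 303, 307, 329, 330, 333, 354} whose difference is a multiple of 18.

Yes: 18 and 270.

Reduce each element mod 18: 18↦0, 58↦4, 77↦5, 78↦6, 87↦15, 94↦4, 97↦7, 117↦9, 118↦10, 161↦17, 177↦15, 197↦17, 221↦5, 246↦12, 248↦14, 270↦0, 303↦15, 307↦1, 329↦5, 330↦6, 333↦9, 354↦12. The residue 0 repeats (at 18 and 270), and 270 − 18 = 252 = 14·18.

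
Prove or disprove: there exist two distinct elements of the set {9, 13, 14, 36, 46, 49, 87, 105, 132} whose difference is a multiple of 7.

Reduce each element mod 7: 9↦2, 13↦6, 14↦0, 36↦1, 46↦4, 49↦0, 87↦3, 105↦0, 132↦6. The residue 6 repeats (at 13 and 132), and 132 − 13 = 119 = 17·7.

Yes: 13 and 132.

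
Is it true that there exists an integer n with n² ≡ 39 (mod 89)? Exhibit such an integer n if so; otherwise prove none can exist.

n = 22 works: 22² = 484, and 484 − 39 = 445 = 5·89.

n = 22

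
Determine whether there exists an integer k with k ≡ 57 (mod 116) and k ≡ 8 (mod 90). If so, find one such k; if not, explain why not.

Both moduli are multiples of 2 = gcd(116, 90), so any solution would satisfy k ≡ 57 and k ≡ 8 modulo 2 simultaneously.
These are incompatible: 57 − 8 = 49 is not divisible by 2.
Hence the system has no solution.

No such integer exists.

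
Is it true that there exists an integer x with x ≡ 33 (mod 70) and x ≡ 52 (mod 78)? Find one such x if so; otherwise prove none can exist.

gcd(70, 78) = 2. If x ≡ 33 (mod 70) and x ≡ 52 (mod 78), then x ≡ 33 (mod 2) and x ≡ 52 (mod 2).
These are incompatible: 33 − 52 = -19 is not divisible by 2.
So no integer satisfies both congruences.

No, no such integer exists.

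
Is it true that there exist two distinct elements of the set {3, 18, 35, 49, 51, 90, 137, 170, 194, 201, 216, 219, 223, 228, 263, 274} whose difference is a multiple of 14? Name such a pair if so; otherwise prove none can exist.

18 mod 14 = 4 and 228 mod 14 = 4, so 228 − 18 = 210 = 15·14.

The pair (18, 228) works.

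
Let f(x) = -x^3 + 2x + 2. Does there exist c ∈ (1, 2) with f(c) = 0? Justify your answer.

Yes, such a c exists.

f(1) = 3 and f(2) = -2, which have opposite signs.
f is continuous everywhere (it is a polynomial), in particular on [1, 2].
By the Intermediate Value Theorem, f takes the value 0 somewhere in the open interval.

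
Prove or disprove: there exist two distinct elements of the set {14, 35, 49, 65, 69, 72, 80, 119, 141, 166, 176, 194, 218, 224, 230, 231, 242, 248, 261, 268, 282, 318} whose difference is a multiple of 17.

14 and 65 are such a pair.

Both 14 and 65 leave remainder 14 on division by 17; their difference 51 = 3·17 is a multiple of 17.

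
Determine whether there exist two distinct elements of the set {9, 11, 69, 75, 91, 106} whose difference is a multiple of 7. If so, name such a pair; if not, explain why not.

Residues mod 7: 9↦2, 11↦4, 69↦6, 75↦5, 91↦0, 106↦1.
No residue repeats among the 6 elements, so no pair has difference ≡ 0 (mod 7).

There is no such pair.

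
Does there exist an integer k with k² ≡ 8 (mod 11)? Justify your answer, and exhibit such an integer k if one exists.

Squares mod 11 repeat after k = 5 (as (−k)² = k²); for k = 0..5 they are 0, 1, 4, 9, 5, 3.
So the quadratic residues mod 11 are {0, 1, 3, 4, 5, 9}, and 8 is not among them.
Therefore k² ≡ 8 (mod 11) has no solution.

There is no such integer.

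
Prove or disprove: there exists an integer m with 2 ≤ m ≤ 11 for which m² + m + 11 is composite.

m = 11

At m = 11: 11² + 11 + 11 = 143 = 11·13, which is composite.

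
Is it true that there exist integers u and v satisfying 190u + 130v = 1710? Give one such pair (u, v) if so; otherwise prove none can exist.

Every value of 190u + 130v is a multiple of gcd(190, 130) = 10; since 10 ∣ 1710, solutions exist.
Dividing through by 10 reduces the equation to 19u + 13v = 171.
Euclidean algorithm: 19 = 1·13 + 6, 13 = 2·6 + 1, 6 = 6·1 + 0.
Back-substituting, 1 = 13 − 2·6 = 13 − 2·(19 − 1·13) = −2·19 + 3·13; that is, 19·(-2) + 13·3 = 1.
Multiplying through by 171: u = (-2)·171 = -342, v = 3·171 = 513 is a solution.
Adding 27·13 to u and subtracting 27·19 from v gives the tidier solution (9, 0).
Check: 190·9 + 130·0 = 1710 + 0 = 1710. ✓

u = 9, v = 0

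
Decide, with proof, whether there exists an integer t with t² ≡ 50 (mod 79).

t = 34

Take t = 34. Then 34² = 1156 = 14·79 + 50, so 34² ≡ 50 (mod 79).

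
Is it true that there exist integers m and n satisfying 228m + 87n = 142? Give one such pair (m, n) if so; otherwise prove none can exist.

Both 228 and 87 are divisible by gcd(228, 87) = 3, hence so is any combination 228m + 87n.
But 142 = 3·47 + 1, so 3 ∤ 142.
So the equation is unsolvable over ℤ.

There are no such integers.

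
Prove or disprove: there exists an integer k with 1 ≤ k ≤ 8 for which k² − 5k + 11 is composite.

k = 8

At k = 8: 8² − 5·8 + 11 = 35 = 5·7, which is composite.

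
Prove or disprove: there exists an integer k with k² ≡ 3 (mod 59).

k = 11 works: 11² = 121, and 121 − 3 = 118 = 2·59.

k = 11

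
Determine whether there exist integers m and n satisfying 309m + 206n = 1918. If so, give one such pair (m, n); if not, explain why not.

gcd(309, 206) = 103, so every integer of the form 309m + 206n is a multiple of 103.
But 1918 = 103·18 + 64, so 103 ∤ 1918.
Therefore 309m + 206n = 1918 has no solution in integers.

No such integers exist.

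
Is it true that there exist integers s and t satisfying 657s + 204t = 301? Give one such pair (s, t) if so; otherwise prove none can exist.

Any value of 657s + 204t is a multiple of gcd(657, 204) = 3.
But 301 = 3·100 + 1, so 3 ∤ 301.
Hence no integers s, t satisfy the equation.

There are no such integers.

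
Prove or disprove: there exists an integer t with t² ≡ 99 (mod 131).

t = 112

t = 112 works: 112² = 12544, and 12544 − 99 = 12445 = 95·131.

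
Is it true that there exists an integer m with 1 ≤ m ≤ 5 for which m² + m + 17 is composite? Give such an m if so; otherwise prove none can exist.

The values for m = 1, 2, …, 5 are 19, 23, 29, 37, 47, and each of these is prime.
So no value in the range makes the expression composite.

No, no such integer m in that range exists.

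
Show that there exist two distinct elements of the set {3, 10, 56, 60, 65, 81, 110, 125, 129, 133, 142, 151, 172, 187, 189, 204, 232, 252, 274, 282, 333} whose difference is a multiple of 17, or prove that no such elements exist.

10 mod 17 = 10 and 129 mod 17 = 10, so 129 − 10 = 119 = 7·17.

Yes: 10 and 129.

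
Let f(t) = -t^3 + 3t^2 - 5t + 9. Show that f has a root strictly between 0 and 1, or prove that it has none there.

Evaluate at the endpoints: f(0) = 9, f(1) = 6 — same sign (positive).
f'(t) = -3t^2 + 6t - 5 has discriminant 6² − 4·(-3)·(-5) = -24 < 0, so f' has no real roots and is negative for every real t.
So f is strictly decreasing; between 0 and 1 its values lie between f(0) = 9 and f(1) = 6, all positive. Therefore f has no root in (0, 1).

No.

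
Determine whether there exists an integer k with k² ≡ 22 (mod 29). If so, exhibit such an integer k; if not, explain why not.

k = 15

k = 15 works: 15² = 225, and 225 − 22 = 203 = 7·29.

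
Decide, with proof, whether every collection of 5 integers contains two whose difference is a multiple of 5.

Take the 5 consecutive integers 7, 8, …, 11: their residues mod 5 are all distinct because 5 ≤ 5.
No two share a residue, so no pair has difference divisible by 5; the claim fails for this set.

No, the set {7, 8, 9, 10, 11} is a counterexample.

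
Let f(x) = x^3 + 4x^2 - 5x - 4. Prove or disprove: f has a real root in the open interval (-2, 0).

Such a root exists.

f(-2) = 14 and f(0) = -4, which have opposite signs.
Since f is a polynomial it is continuous on [-2, 0].
By the Intermediate Value Theorem, f takes the value 0 somewhere in the open interval.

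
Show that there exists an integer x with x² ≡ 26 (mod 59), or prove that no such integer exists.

Take x = 12. Then 12² = 144 = 2·59 + 26, so 12² ≡ 26 (mod 59).

x = 12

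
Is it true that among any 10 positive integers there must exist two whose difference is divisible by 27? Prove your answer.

No; for instance {118, 119, 120, 121, 122, 123, 124, 125, 126, 127} is a counterexample.

Consider the 10 integers 118, 119, …, 127. They lie in distinct residue classes modulo 27, since 10 ≤ 27.
Any two of them differ by at most 9 < 27 and by at least 1, so no difference is a multiple of 27.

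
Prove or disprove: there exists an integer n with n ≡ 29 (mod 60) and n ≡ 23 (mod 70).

There is no such integer.

Reduce both congruences modulo 10, which divides 60 and 70: they say n ≡ 29 (mod 10) and n ≡ 23 (mod 10).
However 29 ≡ 9 and 23 ≡ 3 (mod 10), and 9 ≠ 3.
So no integer satisfies both congruences.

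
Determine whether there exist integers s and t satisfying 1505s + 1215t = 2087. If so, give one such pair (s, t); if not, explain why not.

There are no such integers.

Any value of 1505s + 1215t is a multiple of gcd(1505, 1215) = 5.
But 2087 = 5·417 + 2, so 5 ∤ 2087.
Therefore 1505s + 1215t = 2087 has no solution in integers.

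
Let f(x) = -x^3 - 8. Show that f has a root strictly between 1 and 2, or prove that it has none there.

f(1) = -9 and f(2) = -16, both negative, so a sign-change argument is unavailable; we show f keeps this sign on the whole interval.
Substitute x = 1 + u, where 0 < u < 1 on the interval. Expanding, f(1 + u) = -u^3 - 3u^2 - 3u - 9.
The nonzero coefficients here are all negative, so for u > 0 every term is negative (or zero), and the constant term -9 is strictly negative.
Therefore f(x) < 0 throughout (1, 2), and f has no zero there.

No such root exists.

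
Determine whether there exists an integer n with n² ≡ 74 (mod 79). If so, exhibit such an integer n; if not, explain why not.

No, no such integer exists.

Apply Euler's criterion with the prime 79: 74 is a quadratic residue iff 74^39 ≡ 1 (mod 79), and a non-residue iff it is ≡ −1.
Repeated squaring mod 79: 74^2 = 5476 ≡ 25; 74^4 ≡ 25² = 625 ≡ 72; 74^8 ≡ 72² = 5184 ≡ 49; 74^16 ≡ 49² = 2401 ≡ 31; 74^32 ≡ 31² = 961 ≡ 13.
Since 39 = 32 + 4 + 2 + 1, 74^39 ≡ 13 · 72 · 25 · 74; multiplying out mod 79: 13·72 = 936 ≡ 67, then 67·25 = 1675 ≡ 16, then 16·74 = 1184 ≡ 78. Thus 74^39 ≡ 78 ≡ −1 (mod 79).
By Euler's criterion 74 is a quadratic non-residue mod 79: no n satisfies n² ≡ 74 (mod 79).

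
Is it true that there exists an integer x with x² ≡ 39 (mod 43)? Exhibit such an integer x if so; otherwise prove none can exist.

Apply Euler's criterion with the prime 43: 39 is a quadratic residue iff 39^21 ≡ 1 (mod 43), and a non-residue iff it is ≡ −1.
Repeated squaring mod 43: 39^2 = 1521 ≡ 16; 39^4 ≡ 16² = 256 ≡ 41; 39^8 ≡ 41² = 1681 ≡ 4; 39^16 ≡ 4² = 16 ≡ 16.
Since 21 = 16 + 4 + 1, 39^21 ≡ 16 · 41 · 39; multiplying out mod 43: 16·41 = 656 ≡ 11, then 11·39 = 429 ≡ 42. Thus 39^21 ≡ 42 ≡ −1 (mod 43).
By Euler's criterion 39 is a quadratic non-residue mod 43: no x satisfies x² ≡ 39 (mod 43).

No such integer exists.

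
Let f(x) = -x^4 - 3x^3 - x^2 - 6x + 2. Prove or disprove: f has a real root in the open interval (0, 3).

f(0) = 2 and f(3) = -187, which have opposite signs.
f is continuous everywhere (it is a polynomial), in particular on [0, 3].
By the Intermediate Value Theorem f must vanish at some point of (0, 3).

Such a root exists.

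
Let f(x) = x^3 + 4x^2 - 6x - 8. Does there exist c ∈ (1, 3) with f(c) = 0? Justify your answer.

Yes, such a c exists.

f(1) = -9 and f(3) = 37, which have opposite signs.
As a polynomial, f is continuous on every closed interval.
The Intermediate Value Theorem then guarantees some c ∈ (1, 3) with f(c) = 0.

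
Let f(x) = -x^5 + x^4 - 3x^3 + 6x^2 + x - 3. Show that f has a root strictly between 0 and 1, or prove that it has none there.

Such a root exists.

f(0) = -3 and f(1) = 1, which have opposite signs.
f is continuous everywhere (it is a polynomial), in particular on [0, 1].
By the Intermediate Value Theorem f must vanish at some point of (0, 1).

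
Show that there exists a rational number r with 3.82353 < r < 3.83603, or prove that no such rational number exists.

r = 23/6

Scale by 6: the interval becomes (22.94118, 23.01618), which contains the integer 23.
So r = 23/6 works: it is a ratio of integers, and dividing 6·3.82353 < 23 < 6·3.83603 through by 6 gives 3.82353 < 23/6 < 3.83603.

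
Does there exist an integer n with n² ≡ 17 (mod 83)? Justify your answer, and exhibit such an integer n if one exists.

n = 10 works: 10² = 100, and 100 − 17 = 83 = 1·83.

n = 10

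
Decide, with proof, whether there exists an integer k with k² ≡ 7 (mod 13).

No, no such integer exists.

Since (13 − k)² ≡ k² (mod 13), it suffices to square k = 0, 1, …, 6: the residues are 0, 1, 4, 9, 3, 12, 10.
The set of squares mod 13 is therefore {0, 1, 3, 4, 9, 10, 12}, which does not contain 7.
Hence no integer k has k² ≡ 7 (mod 13).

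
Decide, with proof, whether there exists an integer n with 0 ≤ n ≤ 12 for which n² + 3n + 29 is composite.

At n = 12: 12² + 3·12 + 29 = 209 = 11·19, which is composite.

n = 12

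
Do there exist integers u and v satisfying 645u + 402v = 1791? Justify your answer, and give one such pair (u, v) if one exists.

u = 57, v = -87

Since gcd(645, 402) = 3 and 1791 = 3·597, Bézout's identity guarantees a solution.
Dividing through by 3 reduces the equation to 215u + 134v = 597.
Euclidean algorithm: 215 = 1·134 + 81, 134 = 1·81 + 53, 81 = 1·53 + 28, 53 = 1·28 + 25, 28 = 1·25 + 3, 25 = 8·3 + 1, 3 = 3·1 + 0.
Unwinding: 1 = 25 − 8·3 = 25 − 8·(28 − 1·25) = −8·28 + 9·25 = −8·28 + 9·(53 − 1·28) = 9·53 − 17·28 = 9·53 − 17·(81 − 1·53) = −17·81 + 26·53 = −17·81 + 26·(134 − 1·81) = 26·134 − 43·81 = 26·134 − 43·(215 − 1·134) = −43·215 + 69·134, i.e. 215·(-43) + 134·69 = 1.
Multiplying through by 597: u = (-43)·597 = -25671, v = 69·597 = 41193 is a solution.
Adding 192·134 to u and subtracting 192·215 from v gives the tidier solution (57, -87).
Check: 645·57 + 402·(-87) = 36765 − 34974 = 1791. ✓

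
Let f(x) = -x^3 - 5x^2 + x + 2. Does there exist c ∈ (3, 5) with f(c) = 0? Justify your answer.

f(3) = -67 and f(5) = -243, both negative, so a sign-change argument is unavailable; we show f keeps this sign on the whole interval.
Shift to the endpoint 3: with x = 3 + u (0 < u < 2), one computes f(3 + u) = -u^3 - 14u^2 - 56u - 67.
All 4 nonzero coefficients of this polynomial in u are negative; hence for u > 0 the value is a sum of negative terms (the constant -67 among them).
Therefore f(x) < 0 throughout (3, 5), and f has no zero there.

No.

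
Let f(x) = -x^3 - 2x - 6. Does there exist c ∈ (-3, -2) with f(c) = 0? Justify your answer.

No.

f(-3) = 27 and f(-2) = 6, both positive.
The derivative f'(x) = -3x^2 - 2 is a quadratic with discriminant 0² − 4·(-3)·(-2) = -24 < 0; it never vanishes, so it is always negative (sign of the leading coefficient).
Hence f is strictly decreasing on ℝ, and in particular on [-3, -2]. A strictly monotone function with same-sign endpoint values stays positive on the whole interval, so f has no zero in (-3, -2).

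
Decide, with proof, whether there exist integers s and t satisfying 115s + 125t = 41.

No, no such integers exist.

gcd(115, 125) = 5, so every integer of the form 115s + 125t is a multiple of 5.
But 41 = 5·8 + 1, so 5 ∤ 41.
So the equation is unsolvable over ℤ.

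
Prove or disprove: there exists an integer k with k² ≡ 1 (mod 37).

Take k = 36. Then 36² = 1296 = 35·37 + 1, so 36² ≡ 1 (mod 37).

k = 36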